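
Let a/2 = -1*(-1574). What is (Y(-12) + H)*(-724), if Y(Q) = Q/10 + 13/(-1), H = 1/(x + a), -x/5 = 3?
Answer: 161045112/15665 ≈ 10281.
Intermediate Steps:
a = 3148 (a = 2*(-1*(-1574)) = 2*1574 = 3148)
x = -15 (x = -5*3 = -15)
H = 1/3133 (H = 1/(-15 + 3148) = 1/3133 ≈ 0.00031918)
Y(Q) = -13 + Q/10 (Y(Q) = Q*(⅒) + 13*(-1) = Q/10 - 13 = -13 + Q/10)
(Y(-12) + H)*(-724) = ((-13 + (⅒)*(-12)) + 1/3133)*(-724) = ((-13 - 6/5) + 1/3133)*(-724) = (-71/5 + 1/3133)*(-724) = -222438/15665*(-724) = 161045112/15665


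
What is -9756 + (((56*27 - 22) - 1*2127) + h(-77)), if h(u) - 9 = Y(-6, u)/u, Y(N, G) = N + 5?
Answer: -799567/77 ≈ -10384.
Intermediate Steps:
Y(N, G) = 5 + N
h(u) = 9 - 1/u (h(u) = 9 + (5 - 6)/u = 9 - 1/u)
-9756 + (((56*27 - 22) - 1*2127) + h(-77)) = -9756 + (((56*27 - 22) - 1*2127) + (9 - 1/(-77))) = -9756 + (((1512 - 22) - 2127) + (9 - 1*(-1/77))) = -9756 + ((1490 - 2127) + (9 + 1/77)) = -9756 + (-637 + 694/77) = -9756 - 48355/77 = -799567/77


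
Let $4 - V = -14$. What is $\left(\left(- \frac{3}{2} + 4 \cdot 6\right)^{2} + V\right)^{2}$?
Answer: $\frac{4397409}{16} \approx 2.7484 \cdot 10^{5}$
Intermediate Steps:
$V = 18$ ($V = 4 - -14 = 4 + 14 = 18$)
$\left(\left(- \frac{3}{2} + 4 \cdot 6\right)^{2} + V\right)^{2} = \left(\left(- \frac{3}{2} + 4 \cdot 6\right)^{2} + 18\right)^{2} = \left(\left(\left(-3\right) \frac{1}{2} + 24\right)^{2} + 18\right)^{2} = \left(\left(- \frac{3}{2} + 24\right)^{2} + 18\right)^{2} = \left(\left(\frac{45}{2}\right)^{2} + 18\right)^{2} = \left(\frac{2025}{4} + 18\right)^{2} = \left(\frac{2097}{4}\right)^{2} = \frac{4397409}{16}$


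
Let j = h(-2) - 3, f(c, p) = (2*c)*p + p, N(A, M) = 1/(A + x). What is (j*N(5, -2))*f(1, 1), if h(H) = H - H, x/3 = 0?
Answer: -9/5 ≈ -1.8000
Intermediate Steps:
x = 0 (x = 3*0 = 0)
h(H) = 0
N(A, M) = 1/A (N(A, M) = 1/(A + 0) = 1/A)
f(c, p) = p + 2*c*p (f(c, p) = 2*c*p + p = p + 2*c*p)
j = -3 (j = 0 - 3 = -3)
(j*N(5, -2))*f(1, 1) = (-3/5)*(1*(1 + 2*1)) = (-3*⅕)*(1*(1 + 2)) = -3*3/5 = -⅗*3 = -9/5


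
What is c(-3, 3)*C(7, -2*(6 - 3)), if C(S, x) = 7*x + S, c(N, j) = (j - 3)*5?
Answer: 0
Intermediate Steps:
c(N, j) = -15 + 5*j (c(N, j) = (-3 + j)*5 = -15 + 5*j)
C(S, x) = S + 7*x
c(-3, 3)*C(7, -2*(6 - 3)) = (-15 + 5*3)*(7 + 7*(-2*(6 - 3))) = (-15 + 15)*(7 + 7*(-2*3)) = 0*(7 + 7*(-6)) = 0*(7 - 42) = 0*(-35) = 0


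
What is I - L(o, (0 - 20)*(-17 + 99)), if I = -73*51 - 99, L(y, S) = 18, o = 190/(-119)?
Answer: -3840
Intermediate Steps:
o = -190/119 (o = 190*(-1/119) = -190/119 ≈ -1.5966)
I = -3822 (I = -3723 - 99 = -3822)
I - L(o, (0 - 20)*(-17 + 99)) = -3822 - 1*18 = -3822 - 18 = -3840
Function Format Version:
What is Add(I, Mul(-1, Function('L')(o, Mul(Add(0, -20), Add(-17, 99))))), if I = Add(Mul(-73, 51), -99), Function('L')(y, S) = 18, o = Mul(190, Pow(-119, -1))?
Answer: -3840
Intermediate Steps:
o = Rational(-190, 119) (o = Mul(190, Rational(-1, 119)) = Rational(-190, 119) ≈ -1.5966)
I = -3822 (I = Add(-3723, -99) = -3822)
Add(I, Mul(-1, Function('L')(o, Mul(Add(0, -20), Add(-17, 99))))) = Add(-3822, Mul(-1, 18)) = Add(-3822, -18) = -3840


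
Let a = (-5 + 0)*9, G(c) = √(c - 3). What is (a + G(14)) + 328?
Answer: 283 + √11 ≈ 286.32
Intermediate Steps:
G(c) = √(-3 + c)
a = -45 (a = -5*9 = -45)
(a + G(14)) + 328 = (-45 + √(-3 + 14)) + 328 = (-45 + √11) + 328 = 283 + √11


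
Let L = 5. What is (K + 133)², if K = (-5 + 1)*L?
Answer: 12769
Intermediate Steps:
K = -20 (K = (-5 + 1)*5 = -4*5 = -20)
(K + 133)² = (-20 + 133)² = 113² = 12769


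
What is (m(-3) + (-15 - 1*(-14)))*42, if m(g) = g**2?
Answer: 336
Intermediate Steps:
(m(-3) + (-15 - 1*(-14)))*42 = ((-3)**2 + (-15 - 1*(-14)))*42 = (9 + (-15 + 14))*42 = (9 - 1)*42 = 8*42 = 336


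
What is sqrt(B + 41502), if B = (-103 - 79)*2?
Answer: sqrt(41138) ≈ 202.82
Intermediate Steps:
B = -364 (B = -182*2 = -364)
sqrt(B + 41502) = sqrt(-364 + 41502) = sqrt(41138)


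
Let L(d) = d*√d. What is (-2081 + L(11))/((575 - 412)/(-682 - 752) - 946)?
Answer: 2984154/1356727 - 15774*√11/1356727 ≈ 2.1610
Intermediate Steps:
L(d) = d^(3/2)
(-2081 + L(11))/((575 - 412)/(-682 - 752) - 946) = (-2081 + 11^(3/2))/((575 - 412)/(-682 - 752) - 946) = (-2081 + 11*√11)/(163/(-1434) - 946) = (-2081 + 11*√11)/(163*(-1/1434) - 946) = (-2081 + 11*√11)/(-163/1434 - 946) = (-2081 + 11*√11)/(-1356727/1434) = (-2081 + 11*√11)*(-1434/1356727) = 2984154/1356727 - 15774*√11/1356727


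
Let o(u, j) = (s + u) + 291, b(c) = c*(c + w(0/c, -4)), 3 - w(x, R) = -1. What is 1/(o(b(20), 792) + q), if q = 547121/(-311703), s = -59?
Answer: 311703/221385415 ≈ 0.0014080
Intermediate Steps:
w(x, R) = 4 (w(x, R) = 3 - 1*(-1) = 3 + 1 = 4)
q = -547121/311703 (q = 547121*(-1/311703) = -547121/311703 ≈ -1.7553)
b(c) = c*(4 + c) (b(c) = c*(c + 4) = c*(4 + c))
o(u, j) = 232 + u (o(u, j) = (-59 + u) + 291 = 232 + u)
1/(o(b(20), 792) + q) = 1/((232 + 20*(4 + 20)) - 547121/311703) = 1/((232 + 20*24) - 547121/311703) = 1/((232 + 480) - 547121/311703) = 1/(712 - 547121/311703) = 1/(221385415/311703) = 311703/221385415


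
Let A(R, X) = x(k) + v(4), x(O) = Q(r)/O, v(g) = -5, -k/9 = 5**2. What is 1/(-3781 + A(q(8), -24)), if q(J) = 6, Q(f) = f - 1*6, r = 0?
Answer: -75/283948 ≈ -0.00026413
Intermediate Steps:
k = -225 (k = -9*5**2 = -9*25 = -225)
Q(f) = -6 + f (Q(f) = f - 6 = -6 + f)
x(O) = -6/O (x(O) = (-6 + 0)/O = -6/O)
A(R, X) = -373/75 (A(R, X) = -6/(-225) - 5 = -6*(-1/225) - 5 = 2/75 - 5 = -373/75)
1/(-3781 + A(q(8), -24)) = 1/(-3781 - 373/75) = 1/(-283948/75) = -75/283948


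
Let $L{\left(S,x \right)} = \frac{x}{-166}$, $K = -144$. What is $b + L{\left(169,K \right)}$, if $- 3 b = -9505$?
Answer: $\frac{789131}{249} \approx 3169.2$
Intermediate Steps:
$L{\left(S,x \right)} = - \frac{x}{166}$ ($L{\left(S,x \right)} = x \left(- \frac{1}{166}\right) = - \frac{x}{166}$)
$b = \frac{9505}{3}$ ($b = \left(- \frac{1}{3}\right) \left(-9505\right) = \frac{9505}{3} \approx 3168.3$)
$b + L{\left(169,K \right)} = \frac{9505}{3} - - \frac{72}{83} = \frac{9505}{3} + \frac{72}{83} = \frac{789131}{249}$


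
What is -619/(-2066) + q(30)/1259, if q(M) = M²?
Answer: 2638721/2601094 ≈ 1.0145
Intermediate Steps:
-619/(-2066) + q(30)/1259 = -619/(-2066) + 30²/1259 = -619*(-1/2066) + 900*(1/1259) = 619/2066 + 900/1259 = 2638721/2601094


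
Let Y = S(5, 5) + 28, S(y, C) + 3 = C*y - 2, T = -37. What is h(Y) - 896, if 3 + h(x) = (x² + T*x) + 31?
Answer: -340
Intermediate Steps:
S(y, C) = -5 + C*y (S(y, C) = -3 + (C*y - 2) = -3 + (-2 + C*y) = -5 + C*y)
Y = 48 (Y = (-5 + 5*5) + 28 = (-5 + 25) + 28 = 20 + 28 = 48)
h(x) = 28 + x² - 37*x (h(x) = -3 + ((x² - 37*x) + 31) = -3 + (31 + x² - 37*x) = 28 + x² - 37*x)
h(Y) - 896 = (28 + 48² - 37*48) - 896 = (28 + 2304 - 1776) - 896 = 556 - 896 = -340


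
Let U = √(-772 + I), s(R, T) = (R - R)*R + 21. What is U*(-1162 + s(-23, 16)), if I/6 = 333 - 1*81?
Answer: -2282*√185 ≈ -31039.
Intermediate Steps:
s(R, T) = 21 (s(R, T) = 0*R + 21 = 0 + 21 = 21)
I = 1512 (I = 6*(333 - 1*81) = 6*(333 - 81) = 6*252 = 1512)
U = 2*√185 (U = √(-772 + 1512) = √740 = 2*√185 ≈ 27.203)
U*(-1162 + s(-23, 16)) = (2*√185)*(-1162 + 21) = (2*√185)*(-1141) = -2282*√185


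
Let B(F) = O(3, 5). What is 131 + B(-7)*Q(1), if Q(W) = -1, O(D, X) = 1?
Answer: 130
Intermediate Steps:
B(F) = 1
131 + B(-7)*Q(1) = 131 + 1*(-1) = 131 - 1 = 130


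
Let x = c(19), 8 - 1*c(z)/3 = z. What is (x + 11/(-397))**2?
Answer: 171924544/157609 ≈ 1090.8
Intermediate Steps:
c(z) = 24 - 3*z
x = -33 (x = 24 - 3*19 = 24 - 57 = -33)
(x + 11/(-397))**2 = (-33 + 11/(-397))**2 = (-33 + 11*(-1/397))**2 = (-33 - 11/397)**2 = (-13112/397)**2 = 171924544/157609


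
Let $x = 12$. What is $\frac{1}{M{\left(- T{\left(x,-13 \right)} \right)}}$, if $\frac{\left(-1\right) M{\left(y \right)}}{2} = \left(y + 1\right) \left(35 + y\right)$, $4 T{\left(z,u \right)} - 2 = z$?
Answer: $\frac{2}{315} \approx 0.0063492$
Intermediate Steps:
$T{\left(z,u \right)} = \frac{1}{2} + \frac{z}{4}$
$M{\left(y \right)} = - 2 \left(1 + y\right) \left(35 + y\right)$ ($M{\left(y \right)} = - 2 \left(y + 1\right) \left(35 + y\right) = - 2 \left(1 + y\right) \left(35 + y\right)$)
$\frac{1}{M{\left(- T{\left(x,-13 \right)} \right)}} = \frac{1}{-70 - 72 \left(- (\frac{1}{2} + \frac{1}{4} \cdot 12)\right) - 2 \left(- (\frac{1}{2} + \frac{1}{4} \cdot 12)\right)^{2}} = \frac{1}{-70 - 72 \left(- (\frac{1}{2} + 3)\right) - 2 \left(- (\frac{1}{2} + 3)\right)^{2}} = \frac{1}{-70 - 72 \left(\left(-1\right) \frac{7}{2}\right) - 2 \left(\left(-1\right) \frac{7}{2}\right)^{2}} = \frac{1}{-70 - -252 - 2 \left(- \frac{7}{2}\right)^{2}} = \frac{1}{-70 + 252 - \frac{49}{2}} = \frac{1}{\frac{315}{2}} = \frac{2}{315}$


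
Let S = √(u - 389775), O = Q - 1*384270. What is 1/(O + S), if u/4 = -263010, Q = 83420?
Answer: -60170/18102432863 - I*√1441815/90512164315 ≈ -3.3239e-6 - 1.3266e-8*I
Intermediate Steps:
u = -1052040 (u = 4*(-263010) = -1052040)
O = -300850 (O = 83420 - 1*384270 = 83420 - 384270 = -300850)
S = I*√1441815 (S = √(-1052040 - 389775) = √(-1441815) = I*√1441815 ≈ 1200.8*I)
1/(O + S) = 1/(-300850 + I*√1441815)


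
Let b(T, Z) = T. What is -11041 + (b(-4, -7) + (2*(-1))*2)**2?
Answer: -10977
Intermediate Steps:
-11041 + (b(-4, -7) + (2*(-1))*2)**2 = -11041 + (-4 + (2*(-1))*2)**2 = -11041 + (-4 - 2*2)**2 = -11041 + (-4 - 4)**2 = -11041 + (-8)**2 = -11041 + 64 = -10977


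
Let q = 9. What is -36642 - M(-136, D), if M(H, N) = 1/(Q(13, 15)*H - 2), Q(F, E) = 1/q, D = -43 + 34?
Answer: -5642859/154 ≈ -36642.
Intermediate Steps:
D = -9
Q(F, E) = ⅑ (Q(F, E) = 1/9 = ⅑)
M(H, N) = 1/(-2 + H/9) (M(H, N) = 1/(H/9 - 2) = 1/(-2 + H/9))
-36642 - M(-136, D) = -36642 - 9/(-18 - 136) = -36642 - 9/(-154) = -36642 - 9*(-1)/154 = -36642 - 1*(-9/154) = -36642 + 9/154 = -5642859/154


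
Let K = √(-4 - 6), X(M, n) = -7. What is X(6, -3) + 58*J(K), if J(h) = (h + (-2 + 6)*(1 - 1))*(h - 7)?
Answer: -587 - 406*I*√10 ≈ -587.0 - 1283.9*I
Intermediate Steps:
K = I*√10 (K = √(-10) = I*√10 ≈ 3.1623*I)
J(h) = h*(-7 + h) (J(h) = (h + 4*0)*(-7 + h) = (h + 0)*(-7 + h) = h*(-7 + h))
X(6, -3) + 58*J(K) = -7 + 58*((I*√10)*(-7 + I*√10)) = -7 + 58*(I*√10*(-7 + I*√10)) = -7 + 58*I*√10*(-7 + I*√10)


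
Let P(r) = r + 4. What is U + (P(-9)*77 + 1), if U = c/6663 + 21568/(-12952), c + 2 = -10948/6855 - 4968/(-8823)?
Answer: -83874537752977742/217479910525335 ≈ -385.67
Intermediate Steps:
c = -61167298/20160555 (c = -2 + (-10948/6855 - 4968/(-8823)) = -2 + (-10948*1/6855 - 4968*(-1/8823)) = -2 + (-10948/6855 + 1656/2941) = -2 - 20846188/20160555 = -61167298/20160555 ≈ -3.0340)
P(r) = 4 + r
U = -362252111249102/217479910525335 (U = -61167298/20160555/6663 + 21568/(-12952) = -61167298/20160555*1/6663 + 21568*(-1/12952) = -61167298/134329777965 - 2696/1619 = -362252111249102/217479910525335 ≈ -1.6657)
U + (P(-9)*77 + 1) = -362252111249102/217479910525335 + ((4 - 9)*77 + 1) = -362252111249102/217479910525335 + (-5*77 + 1) = -362252111249102/217479910525335 + (-385 + 1) = -362252111249102/217479910525335 - 384 = -83874537752977742/217479910525335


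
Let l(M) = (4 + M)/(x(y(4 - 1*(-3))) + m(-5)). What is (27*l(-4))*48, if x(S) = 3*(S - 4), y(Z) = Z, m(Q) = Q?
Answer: 0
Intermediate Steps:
x(S) = -12 + 3*S (x(S) = 3*(-4 + S) = -12 + 3*S)
l(M) = 1 + M/4 (l(M) = (4 + M)/((-12 + 3*(4 - 1*(-3))) - 5) = (4 + M)/((-12 + 3*(4 + 3)) - 5) = (4 + M)/((-12 + 3*7) - 5) = (4 + M)/((-12 + 21) - 5) = (4 + M)/(9 - 5) = (4 + M)/4 = (4 + M)*(1/4) = 1 + M/4)
(27*l(-4))*48 = (27*(1 + (1/4)*(-4)))*48 = (27*(1 - 1))*48 = (27*0)*48 = 0*48 = 0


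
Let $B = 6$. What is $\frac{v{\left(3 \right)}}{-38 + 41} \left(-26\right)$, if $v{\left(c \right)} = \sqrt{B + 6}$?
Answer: $- \frac{52 \sqrt{3}}{3} \approx -30.022$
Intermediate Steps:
$v{\left(c \right)} = 2 \sqrt{3}$ ($v{\left(c \right)} = \sqrt{6 + 6} = \sqrt{12} = 2 \sqrt{3}$)
$\frac{v{\left(3 \right)}}{-38 + 41} \left(-26\right) = \frac{2 \sqrt{3}}{-38 + 41} \left(-26\right) = \frac{2 \sqrt{3}}{3} \left(-26\right) = - \frac{52 \sqrt{3}}{3}$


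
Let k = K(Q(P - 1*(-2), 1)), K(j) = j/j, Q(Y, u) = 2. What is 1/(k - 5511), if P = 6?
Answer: -1/5510 ≈ -0.00018149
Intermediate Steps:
K(j) = 1
k = 1
1/(k - 5511) = 1/(1 - 5511) = 1/(-5510) = -1/5510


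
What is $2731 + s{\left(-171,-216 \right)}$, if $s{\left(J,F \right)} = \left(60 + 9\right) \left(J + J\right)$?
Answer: $-20867$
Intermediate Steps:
$s{\left(J,F \right)} = 138 J$ ($s{\left(J,F \right)} = 69 \cdot 2 J = 138 J$)
$2731 + s{\left(-171,-216 \right)} = 2731 + 138 \left(-171\right) = 2731 - 23598 = -20867$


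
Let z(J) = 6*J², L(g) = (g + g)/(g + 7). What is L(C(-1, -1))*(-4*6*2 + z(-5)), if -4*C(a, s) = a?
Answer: 204/29 ≈ 7.0345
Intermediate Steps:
C(a, s) = -a/4
L(g) = 2*g/(7 + g) (L(g) = (2*g)/(7 + g) = 2*g/(7 + g))
L(C(-1, -1))*(-4*6*2 + z(-5)) = (2*(-¼*(-1))/(7 - ¼*(-1)))*(-4*6*2 + 6*(-5)²) = (2*(¼)/(7 + ¼))*(-24*2 + 6*25) = (2*(¼)/(29/4))*(-48 + 150) = (2*(¼)*(4/29))*102 = (2/29)*102 = 204/29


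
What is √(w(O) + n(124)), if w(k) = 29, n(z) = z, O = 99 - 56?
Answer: 3*√17 ≈ 12.369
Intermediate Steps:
O = 43
√(w(O) + n(124)) = √(29 + 124) = √153 = 3*√17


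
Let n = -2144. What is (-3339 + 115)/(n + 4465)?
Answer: -3224/2321 ≈ -1.3891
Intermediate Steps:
(-3339 + 115)/(n + 4465) = (-3339 + 115)/(-2144 + 4465) = -3224/2321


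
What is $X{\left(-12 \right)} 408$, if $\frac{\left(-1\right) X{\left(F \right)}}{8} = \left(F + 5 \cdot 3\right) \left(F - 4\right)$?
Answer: $156672$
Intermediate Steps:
$X{\left(F \right)} = - 8 \left(-4 + F\right) \left(15 + F\right)$ ($X{\left(F \right)} = - 8 \left(F + 5 \cdot 3\right) \left(F - 4\right) = - 8 \left(F + 15\right) \left(-4 + F\right) = - 8 \left(15 + F\right) \left(-4 + F\right) = - 8 \left(-4 + F\right) \left(15 + F\right)$)
$X{\left(-12 \right)} 408 = \left(480 - -1056 - 8 \left(-12\right)^{2}\right) 408 = \left(480 + 1056 - 1152\right) 408 = 384 \cdot 408 = 156672$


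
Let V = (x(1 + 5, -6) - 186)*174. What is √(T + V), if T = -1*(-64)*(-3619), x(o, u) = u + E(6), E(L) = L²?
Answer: 2*I*√64690 ≈ 508.68*I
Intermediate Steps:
x(o, u) = 36 + u (x(o, u) = u + 6² = u + 36 = 36 + u)
T = -231616 (T = 64*(-3619) = -231616)
V = -27144 (V = ((36 - 6) - 186)*174 = (30 - 186)*174 = -156*174 = -27144)
√(T + V) = √(-231616 - 27144) = √(-258760) = 2*I*√64690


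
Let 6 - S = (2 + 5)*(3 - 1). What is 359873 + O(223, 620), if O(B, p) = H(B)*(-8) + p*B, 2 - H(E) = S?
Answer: 498053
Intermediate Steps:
S = -8 (S = 6 - (2 + 5)*(3 - 1) = 6 - 7*2 = 6 - 1*14 = 6 - 14 = -8)
H(E) = 10 (H(E) = 2 - 1*(-8) = 2 + 8 = 10)
O(B, p) = -80 + B*p (O(B, p) = 10*(-8) + p*B = -80 + B*p)
359873 + O(223, 620) = 359873 + (-80 + 223*620) = 359873 + (-80 + 138260) = 359873 + 138180 = 498053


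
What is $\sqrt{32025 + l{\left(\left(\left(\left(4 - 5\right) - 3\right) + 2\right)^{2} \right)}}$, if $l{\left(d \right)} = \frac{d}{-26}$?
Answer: $\frac{23 \sqrt{10231}}{13} \approx 178.95$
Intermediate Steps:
$l{\left(d \right)} = - \frac{d}{26}$ ($l{\left(d \right)} = d \left(- \frac{1}{26}\right) = - \frac{d}{26}$)
$\sqrt{32025 + l{\left(\left(\left(\left(4 - 5\right) - 3\right) + 2\right)^{2} \right)}} = \sqrt{32025 - \frac{\left(\left(\left(4 - 5\right) - 3\right) + 2\right)^{2}}{26}} = \sqrt{32025 - \frac{\left(\left(-1 - 3\right) + 2\right)^{2}}{26}} = \sqrt{32025 - \frac{\left(-4 + 2\right)^{2}}{26}} = \sqrt{32025 - \frac{\left(-2\right)^{2}}{26}} = \sqrt{32025 - \frac{2}{13}} = \sqrt{\frac{416323}{13}} = \frac{23 \sqrt{10231}}{13}$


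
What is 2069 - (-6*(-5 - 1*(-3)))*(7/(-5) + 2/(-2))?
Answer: 10489/5 ≈ 2097.8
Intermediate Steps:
2069 - (-6*(-5 - 1*(-3)))*(7/(-5) + 2/(-2)) = 2069 - (-6*(-5 + 3))*(7*(-1/5) + 2*(-1/2)) = 2069 - (-6*(-2))*(-7/5 - 1) = 2069 - 12*(-12)/5 = 2069 - 1*(-144/5) = 2069 + 144/5 = 10489/5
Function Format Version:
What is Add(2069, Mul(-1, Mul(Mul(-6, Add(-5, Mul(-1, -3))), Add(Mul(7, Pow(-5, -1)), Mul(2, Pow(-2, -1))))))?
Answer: Rational(10489, 5) ≈ 2097.8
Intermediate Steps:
Add(2069, Mul(-1, Mul(Mul(-6, Add(-5, Mul(-1, -3))), Add(Mul(7, Pow(-5, -1)), Mul(2, Pow(-2, -1)))))) = Add(2069, Mul(-1, Mul(Mul(-6, Add(-5, 3)), Add(Mul(7, Rational(-1, 5)), Mul(2, Rational(-1, 2)))))) = Add(2069, Mul(-1, Mul(Mul(-6, -2), Add(Rational(-7, 5), -1)))) = Add(2069, Mul(-1, Mul(12, Rational(-12, 5)))) = Add(2069, Mul(-1, Rational(-144, 5))) = Add(2069, Rational(144, 5)) = Rational(10489, 5)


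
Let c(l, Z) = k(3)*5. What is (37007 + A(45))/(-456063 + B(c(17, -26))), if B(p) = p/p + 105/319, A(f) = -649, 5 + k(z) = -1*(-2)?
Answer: -11598202/145483673 ≈ -0.079722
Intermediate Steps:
k(z) = -3 (k(z) = -5 - 1*(-2) = -5 + 2 = -3)
c(l, Z) = -15 (c(l, Z) = -3*5 = -15)
B(p) = 424/319 (B(p) = 1 + 105*(1/319) = 1 + 105/319 = 424/319)
(37007 + A(45))/(-456063 + B(c(17, -26))) = (37007 - 649)/(-456063 + 424/319) = 36358/(-145483673/319) = 36358*(-319/145483673) = -11598202/145483673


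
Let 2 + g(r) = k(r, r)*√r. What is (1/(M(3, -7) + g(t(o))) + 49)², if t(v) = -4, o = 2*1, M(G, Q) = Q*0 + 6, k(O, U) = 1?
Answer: (492 - I)²/100 ≈ 2420.6 - 9.84*I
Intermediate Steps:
M(G, Q) = 6 (M(G, Q) = 0 + 6 = 6)
o = 2
g(r) = -2 + √r (g(r) = -2 + 1*√r = -2 + √r)
(1/(M(3, -7) + g(t(o))) + 49)² = (1/(6 + (-2 + √(-4))) + 49)² = (1/(6 + (-2 + 2*I)) + 49)² = (1/(4 + 2*I) + 49)² = ((4 - 2*I)/20 + 49)² = (49 + (4 - 2*I)/20)²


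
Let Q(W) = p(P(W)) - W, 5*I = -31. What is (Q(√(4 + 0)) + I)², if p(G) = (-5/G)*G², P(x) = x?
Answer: 8281/25 ≈ 331.24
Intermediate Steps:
I = -31/5 (I = (⅕)*(-31) = -31/5 ≈ -6.2000)
p(G) = -5*G
Q(W) = -6*W (Q(W) = -5*W - W = -6*W)
(Q(√(4 + 0)) + I)² = (-6*√(4 + 0) - 31/5)² = (-6*√4 - 31/5)² = (-6*2 - 31/5)² = (-12 - 31/5)² = (-91/5)² = 8281/25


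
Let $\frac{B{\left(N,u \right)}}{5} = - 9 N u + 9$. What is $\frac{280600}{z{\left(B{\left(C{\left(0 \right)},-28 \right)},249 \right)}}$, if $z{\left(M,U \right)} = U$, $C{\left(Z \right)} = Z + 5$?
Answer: $\frac{280600}{249} \approx 1126.9$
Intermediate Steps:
$C{\left(Z \right)} = 5 + Z$
$B{\left(N,u \right)} = 45 - 45 N u$ ($B{\left(N,u \right)} = 5 \left(- 9 N u + 9\right) = 5 \left(9 - 9 N u\right) = 45 - 45 N u$)
$\frac{280600}{z{\left(B{\left(C{\left(0 \right)},-28 \right)},249 \right)}} = \frac{280600}{249}$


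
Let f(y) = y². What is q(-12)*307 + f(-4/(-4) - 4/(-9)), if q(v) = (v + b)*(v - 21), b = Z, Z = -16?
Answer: 22977277/81 ≈ 2.8367e+5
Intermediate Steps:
b = -16
q(v) = (-21 + v)*(-16 + v) (q(v) = (v - 16)*(v - 21) = (-16 + v)*(-21 + v) = (-21 + v)*(-16 + v))
q(-12)*307 + f(-4/(-4) - 4/(-9)) = (336 + (-12)² - 37*(-12))*307 + (-4/(-4) - 4/(-9))² = (336 + 144 + 444)*307 + (-4*(-¼) - 4*(-⅑))² = 924*307 + (1 + 4/9)² = 283668 + (13/9)² = 283668 + 169/81 = 22977277/81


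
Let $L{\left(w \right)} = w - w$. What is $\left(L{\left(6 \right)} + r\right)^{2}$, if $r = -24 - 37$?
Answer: $3721$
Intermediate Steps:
$L{\left(w \right)} = 0$
$r = -61$
$\left(L{\left(6 \right)} + r\right)^{2} = \left(0 - 61\right)^{2} = \left(-61\right)^{2} = 3721$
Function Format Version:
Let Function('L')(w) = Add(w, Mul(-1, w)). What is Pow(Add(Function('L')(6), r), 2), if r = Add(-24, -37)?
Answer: 3721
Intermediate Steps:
Function('L')(w) = 0
r = -61
Pow(Add(Function('L')(6), r), 2) = Pow(Add(0, -61), 2) = Pow(-61, 2) = 3721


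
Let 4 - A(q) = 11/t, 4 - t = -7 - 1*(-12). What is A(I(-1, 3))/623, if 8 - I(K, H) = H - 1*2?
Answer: 15/623 ≈ 0.024077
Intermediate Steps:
t = -1 (t = 4 - (-7 - 1*(-12)) = 4 - (-7 + 12) = 4 - 1*5 = 4 - 5 = -1)
I(K, H) = 10 - H (I(K, H) = 8 - (H - 1*2) = 8 - (H - 2) = 8 - (-2 + H) = 8 + (2 - H) = 10 - H)
A(q) = 15 (A(q) = 4 - 11/(-1) = 4 - 11*(-1) = 4 - 1*(-11) = 4 + 11 = 15)
A(I(-1, 3))/623 = 15/623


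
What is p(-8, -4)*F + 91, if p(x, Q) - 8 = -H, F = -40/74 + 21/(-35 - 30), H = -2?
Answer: 39617/481 ≈ 82.364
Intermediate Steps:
F = -2077/2405 (F = -40*1/74 + 21/(-65) = -20/37 + 21*(-1/65) = -20/37 - 21/65 = -2077/2405 ≈ -0.86362)
p(x, Q) = 10 (p(x, Q) = 8 - 1*(-2) = 8 + 2 = 10)
p(-8, -4)*F + 91 = 10*(-2077/2405) + 91 = -4154/481 + 91 = 39617/481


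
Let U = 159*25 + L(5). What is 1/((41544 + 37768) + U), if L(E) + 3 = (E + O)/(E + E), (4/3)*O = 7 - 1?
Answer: 20/1665699 ≈ 1.2007e-5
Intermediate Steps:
O = 9/2 (O = 3*(7 - 1)/4 = (3/4)*6 = 9/2 ≈ 4.5000)
L(E) = -3 + (9/2 + E)/(2*E) (L(E) = -3 + (E + 9/2)/(E + E) = -3 + (9/2 + E)/((2*E)) = -3 + (9/2 + E)*(1/(2*E)) = -3 + (9/2 + E)/(2*E))
U = 79459/20 (U = 159*25 + (1/4)*(9 - 10*5)/5 = 3975 + (1/4)*(1/5)*(9 - 50) = 3975 + (1/4)*(1/5)*(-41) = 3975 - 41/20 = 79459/20 ≈ 3972.9)
1/((41544 + 37768) + U) = 1/((41544 + 37768) + 79459/20) = 1/(79312 + 79459/20) = 1/(1665699/20) = 20/1665699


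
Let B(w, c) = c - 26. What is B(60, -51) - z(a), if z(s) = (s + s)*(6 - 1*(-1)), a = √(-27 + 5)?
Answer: -77 - 14*I*√22 ≈ -77.0 - 65.666*I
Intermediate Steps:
B(w, c) = -26 + c
a = I*√22 (a = √(-22) = I*√22 ≈ 4.6904*I)
z(s) = 14*s (z(s) = (2*s)*(6 + 1) = (2*s)*7 = 14*s)
B(60, -51) - z(a) = (-26 - 51) - 14*I*√22 = -77 - 14*I*√22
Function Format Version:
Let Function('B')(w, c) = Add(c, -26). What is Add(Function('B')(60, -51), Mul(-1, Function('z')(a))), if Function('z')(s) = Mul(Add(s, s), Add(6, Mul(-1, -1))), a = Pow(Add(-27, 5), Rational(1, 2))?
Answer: Add(-77, Mul(-14, I, Pow(22, Rational(1, 2)))) ≈ Add(-77.000, Mul(-65.666, I))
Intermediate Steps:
Function('B')(w, c) = Add(-26, c)
a = Mul(I, Pow(22, Rational(1, 2))) (a = Pow(-22, Rational(1, 2)) = Mul(I, Pow(22, Rational(1, 2))) ≈ Mul(4.6904, I))
Function('z')(s) = Mul(14, s) (Function('z')(s) = Mul(Mul(2, s), Add(6, 1)) = Mul(Mul(2, s), 7) = Mul(14, s))
Add(Function('B')(60, -51), Mul(-1, Function('z')(a))) = Add(Add(-26, -51), Mul(-1, Mul(14, Mul(I, Pow(22, Rational(1, 2)))))) = Add(-77, Mul(-1, Mul(14, I, Pow(22, Rational(1, 2))))) = Add(-77, Mul(-14, I, Pow(22, Rational(1, 2))))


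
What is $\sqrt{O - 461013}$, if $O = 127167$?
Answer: $3 i \sqrt{37094} \approx 577.79 i$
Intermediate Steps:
$\sqrt{O - 461013} = \sqrt{127167 - 461013} = \sqrt{-333846} = 3 i \sqrt{37094}$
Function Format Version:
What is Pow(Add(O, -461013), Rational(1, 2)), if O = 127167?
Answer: Mul(3, I, Pow(37094, Rational(1, 2))) ≈ Mul(577.79, I)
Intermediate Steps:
Pow(Add(O, -461013), Rational(1, 2)) = Pow(Add(127167, -461013), Rational(1, 2)) = Pow(-333846, Rational(1, 2)) = Mul(3, I, Pow(37094, Rational(1, 2)))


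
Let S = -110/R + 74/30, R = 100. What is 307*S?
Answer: 12587/30 ≈ 419.57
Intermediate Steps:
S = 41/30 (S = -110/100 + 74/30 = -110*1/100 + 74*(1/30) = -11/10 + 37/15 = 41/30 ≈ 1.3667)
307*S = 307*(41/30) = 12587/30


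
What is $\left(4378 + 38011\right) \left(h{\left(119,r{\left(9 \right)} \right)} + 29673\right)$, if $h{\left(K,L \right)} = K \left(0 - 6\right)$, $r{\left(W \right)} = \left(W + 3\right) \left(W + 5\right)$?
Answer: $1227543051$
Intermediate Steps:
$r{\left(W \right)} = \left(3 + W\right) \left(5 + W\right)$
$h{\left(K,L \right)} = - 6 K$ ($h{\left(K,L \right)} = K \left(-6\right) = - 6 K$)
$\left(4378 + 38011\right) \left(h{\left(119,r{\left(9 \right)} \right)} + 29673\right) = \left(4378 + 38011\right) \left(\left(-6\right) 119 + 29673\right) = 42389 \left(-714 + 29673\right) = 42389 \cdot 28959 = 1227543051$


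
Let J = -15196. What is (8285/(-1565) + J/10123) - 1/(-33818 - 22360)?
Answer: -1209518103803/177999936822 ≈ -6.7950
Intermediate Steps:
(8285/(-1565) + J/10123) - 1/(-33818 - 22360) = (8285/(-1565) - 15196/10123) - 1/(-33818 - 22360) = (8285*(-1/1565) - 15196*1/10123) - 1/(-56178) = (-1657/313 - 15196/10123) - 1*(-1/56178) = -21530159/3168499 + 1/56178 = -1209518103803/177999936822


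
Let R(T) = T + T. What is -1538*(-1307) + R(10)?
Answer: 2010186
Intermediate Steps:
R(T) = 2*T
-1538*(-1307) + R(10) = -1538*(-1307) + 2*10 = 2010166 + 20 = 2010186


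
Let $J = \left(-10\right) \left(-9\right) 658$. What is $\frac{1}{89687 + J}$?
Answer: $\frac{1}{148907} \approx 6.7156 \cdot 10^{-6}$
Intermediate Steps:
$J = 59220$ ($J = 90 \cdot 658 = 59220$)
$\frac{1}{89687 + J} = \frac{1}{89687 + 59220} = \frac{1}{148907}$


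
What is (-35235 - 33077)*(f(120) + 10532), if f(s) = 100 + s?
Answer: -734490624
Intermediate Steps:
(-35235 - 33077)*(f(120) + 10532) = (-35235 - 33077)*((100 + 120) + 10532) = -68312*(220 + 10532) = -68312*10752 = -734490624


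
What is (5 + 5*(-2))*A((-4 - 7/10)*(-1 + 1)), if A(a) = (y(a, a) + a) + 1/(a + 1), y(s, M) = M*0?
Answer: -5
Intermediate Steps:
y(s, M) = 0
A(a) = a + 1/(1 + a) (A(a) = (0 + a) + 1/(a + 1) = a + 1/(1 + a))
(5 + 5*(-2))*A((-4 - 7/10)*(-1 + 1)) = (5 + 5*(-2))*((1 + (-4 - 7/10)*(-1 + 1) + ((-4 - 7/10)*(-1 + 1))²)/(1 + (-4 - 7/10)*(-1 + 1))) = (5 - 10)*((1 + (-4 - 7*⅒)*0 + ((-4 - 7*⅒)*0)²)/(1 + (-4 - 7*⅒)*0)) = -5*(1 + (-4 - 7/10)*0 + ((-4 - 7/10)*0)²)/(1 + (-4 - 7/10)*0) = -5*(1 - 47/10*0 + (-47/10*0)²)/(1 - 47/10*0) = -5*(1 + 0 + 0²)/(1 + 0) = -5*(1 + 0 + 0)/1 = -5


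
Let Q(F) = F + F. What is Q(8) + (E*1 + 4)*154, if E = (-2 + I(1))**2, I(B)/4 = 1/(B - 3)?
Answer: 3096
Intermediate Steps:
Q(F) = 2*F
I(B) = 4/(-3 + B) (I(B) = 4/(B - 3) = 4/(-3 + B))
E = 16 (E = (-2 + 4/(-3 + 1))**2 = (-2 + 4/(-2))**2 = (-2 + 4*(-1/2))**2 = (-2 - 2)**2 = (-4)**2 = 16)
Q(8) + (E*1 + 4)*154 = 2*8 + (16*1 + 4)*154 = 16 + (16 + 4)*154 = 16 + 20*154 = 16 + 3080 = 3096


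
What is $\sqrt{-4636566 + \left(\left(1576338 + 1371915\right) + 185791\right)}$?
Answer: $i \sqrt{1502522} \approx 1225.8 i$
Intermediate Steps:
$\sqrt{-4636566 + \left(\left(1576338 + 1371915\right) + 185791\right)} = \sqrt{-4636566 + \left(2948253 + 185791\right)} = \sqrt{-4636566 + 3134044} = \sqrt{-1502522} = i \sqrt{1502522}$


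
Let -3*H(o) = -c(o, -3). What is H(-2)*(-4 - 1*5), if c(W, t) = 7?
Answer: -21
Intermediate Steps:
H(o) = 7/3 (H(o) = -(-1)*7/3 = -1/3*(-7) = 7/3)
H(-2)*(-4 - 1*5) = 7*(-4 - 1*5)/3 = 7*(-4 - 5)/3 = (7/3)*(-9) = -21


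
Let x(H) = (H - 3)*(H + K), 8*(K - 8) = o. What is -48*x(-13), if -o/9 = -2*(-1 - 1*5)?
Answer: -14208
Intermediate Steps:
o = -108 (o = -(-18)*(-1 - 1*5) = -(-18)*(-1 - 5) = -(-18)*(-6) = -9*12 = -108)
K = -11/2 (K = 8 + (⅛)*(-108) = 8 - 27/2 = -11/2 ≈ -5.5000)
x(H) = (-3 + H)*(-11/2 + H) (x(H) = (H - 3)*(H - 11/2) = (-3 + H)*(-11/2 + H))
-48*x(-13) = -48*(33/2 + (-13)² - 17/2*(-13)) = -48*(33/2 + 169 + 221/2) = -48*296 = -14208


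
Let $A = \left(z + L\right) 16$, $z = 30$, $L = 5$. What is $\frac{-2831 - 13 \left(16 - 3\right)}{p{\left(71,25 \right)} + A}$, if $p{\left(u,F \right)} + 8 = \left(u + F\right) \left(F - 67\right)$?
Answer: $\frac{25}{29} \approx 0.86207$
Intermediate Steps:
$p{\left(u,F \right)} = -8 + \left(-67 + F\right) \left(F + u\right)$ ($p{\left(u,F \right)} = -8 + \left(u + F\right) \left(F - 67\right) = -8 + \left(F + u\right) \left(-67 + F\right) = -8 + \left(-67 + F\right) \left(F + u\right)$)
$A = 560$ ($A = \left(30 + 5\right) 16 = 35 \cdot 16 = 560$)
$\frac{-2831 - 13 \left(16 - 3\right)}{p{\left(71,25 \right)} + A} = \frac{-2831 - 13 \left(16 - 3\right)}{\left(-8 + 25^{2} - 1675 - 4757 + 25 \cdot 71\right) + 560} = \frac{-2831 - 169}{\left(-8 + 625 - 1675 - 4757 + 1775\right) + 560} = \frac{-2831 - 169}{-4040 + 560} = - \frac{3000}{-3480} = \left(-3000\right) \left(- \frac{1}{3480}\right) = \frac{25}{29}$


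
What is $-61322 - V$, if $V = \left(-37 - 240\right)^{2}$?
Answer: $-138051$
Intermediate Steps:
$V = 76729$ ($V = \left(-277\right)^{2} = 76729$)
$-61322 - V = -61322 - 76729 = -138051$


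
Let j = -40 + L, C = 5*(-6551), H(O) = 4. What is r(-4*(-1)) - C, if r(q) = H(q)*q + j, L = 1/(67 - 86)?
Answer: 621888/19 ≈ 32731.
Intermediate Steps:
L = -1/19 (L = 1/(-19) = -1/19 ≈ -0.052632)
C = -32755
j = -761/19 (j = -40 - 1/19 = -761/19 ≈ -40.053)
r(q) = -761/19 + 4*q (r(q) = 4*q - 761/19 = -761/19 + 4*q)
r(-4*(-1)) - C = (-761/19 + 4*(-4*(-1))) - 1*(-32755) = (-761/19 + 4*4) + 32755 = (-761/19 + 16) + 32755 = -457/19 + 32755 = 621888/19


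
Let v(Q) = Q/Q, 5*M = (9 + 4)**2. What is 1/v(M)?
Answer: 1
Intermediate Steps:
M = 169/5 (M = (9 + 4)**2/5 = (1/5)*13**2 = (1/5)*169 = 169/5 ≈ 33.800)
v(Q) = 1
1/v(M) = 1/1 = 1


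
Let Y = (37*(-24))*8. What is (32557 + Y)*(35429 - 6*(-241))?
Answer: 938579375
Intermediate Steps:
Y = -7104 (Y = -888*8 = -7104)
(32557 + Y)*(35429 - 6*(-241)) = (32557 - 7104)*(35429 - 6*(-241)) = 25453*(35429 + 1446) = 25453*36875 = 938579375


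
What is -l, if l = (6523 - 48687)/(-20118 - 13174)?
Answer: -10541/8323 ≈ -1.2665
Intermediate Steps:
l = 10541/8323 (l = -42164/(-33292) = -42164*(-1/33292) = 10541/8323 ≈ 1.2665)
-l = -1*10541/8323 = -10541/8323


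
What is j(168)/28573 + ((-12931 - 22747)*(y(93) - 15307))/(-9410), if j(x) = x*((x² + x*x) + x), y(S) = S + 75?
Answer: -7671804864793/134435965 ≈ -57067.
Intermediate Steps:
y(S) = 75 + S
j(x) = x*(x + 2*x²) (j(x) = x*((x² + x²) + x) = x*(2*x² + x) = x*(x + 2*x²))
j(168)/28573 + ((-12931 - 22747)*(y(93) - 15307))/(-9410) = (168²*(1 + 2*168))/28573 + ((-12931 - 22747)*((75 + 93) - 15307))/(-9410) = (28224*(1 + 336))*(1/28573) - 35678*(168 - 15307)*(-1/9410) = (28224*337)*(1/28573) - 35678*(-15139)*(-1/9410) = 9511488*(1/28573) + 540129242*(-1/9410) = 9511488/28573 - 270064621/4705 = -7671804864793/134435965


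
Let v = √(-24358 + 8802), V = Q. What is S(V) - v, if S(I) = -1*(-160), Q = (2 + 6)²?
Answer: 160 - 2*I*√3889 ≈ 160.0 - 124.72*I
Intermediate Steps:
Q = 64 (Q = 8² = 64)
V = 64
S(I) = 160
v = 2*I*√3889 (v = √(-15556) = 2*I*√3889 ≈ 124.72*I)
S(V) - v = 160 - 2*I*√3889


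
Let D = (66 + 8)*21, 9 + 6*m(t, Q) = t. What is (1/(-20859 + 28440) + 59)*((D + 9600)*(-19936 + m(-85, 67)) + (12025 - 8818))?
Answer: -99536654852240/7581 ≈ -1.3130e+10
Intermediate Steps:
m(t, Q) = -3/2 + t/6
D = 1554 (D = 74*21 = 1554)
(1/(-20859 + 28440) + 59)*((D + 9600)*(-19936 + m(-85, 67)) + (12025 - 8818)) = (1/(-20859 + 28440) + 59)*((1554 + 9600)*(-19936 + (-3/2 + (⅙)*(-85))) + (12025 - 8818)) = (1/7581 + 59)*(11154*(-19936 + (-3/2 - 85/6)) + 3207) = (1/7581 + 59)*(11154*(-19936 - 47/3) + 3207) = 447280*(11154*(-59855/3) + 3207)/7581 = 447280*(-222540890 + 3207)/7581 = (447280/7581)*(-222537683) = -99536654852240/7581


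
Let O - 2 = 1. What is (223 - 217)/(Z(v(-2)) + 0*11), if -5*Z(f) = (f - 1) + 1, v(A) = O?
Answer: -10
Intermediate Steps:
O = 3 (O = 2 + 1 = 3)
v(A) = 3
Z(f) = -f/5 (Z(f) = -((f - 1) + 1)/5 = -((-1 + f) + 1)/5 = -f/5)
(223 - 217)/(Z(v(-2)) + 0*11) = (223 - 217)/(-1/5*3 + 0*11) = 6/(-3/5 + 0) = 6/(-3/5) = 6*(-5/3) = -10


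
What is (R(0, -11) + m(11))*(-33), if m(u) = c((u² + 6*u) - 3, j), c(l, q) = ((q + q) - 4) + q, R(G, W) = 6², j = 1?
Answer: -1155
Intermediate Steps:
R(G, W) = 36
c(l, q) = -4 + 3*q (c(l, q) = (2*q - 4) + q = (-4 + 2*q) + q = -4 + 3*q)
m(u) = -1 (m(u) = -4 + 3*1 = -4 + 3 = -1)
(R(0, -11) + m(11))*(-33) = (36 - 1)*(-33) = 35*(-33) = -1155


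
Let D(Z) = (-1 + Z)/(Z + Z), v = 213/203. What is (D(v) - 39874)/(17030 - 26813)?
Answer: 8493157/2083779 ≈ 4.0758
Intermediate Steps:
v = 213/203 (v = 213*(1/203) = 213/203 ≈ 1.0493)
D(Z) = (-1 + Z)/(2*Z) (D(Z) = (-1 + Z)/((2*Z)) = (-1 + Z)*(1/(2*Z)) = (-1 + Z)/(2*Z))
(D(v) - 39874)/(17030 - 26813) = ((-1 + 213/203)/(2*(213/203)) - 39874)/(17030 - 26813) = ((½)*(203/213)*(10/203) - 39874)/(-9783) = (5/213 - 39874)*(-1/9783) = -8493157/213*(-1/9783) = 8493157/2083779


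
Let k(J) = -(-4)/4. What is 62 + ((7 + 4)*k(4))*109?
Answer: 1261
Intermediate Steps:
k(J) = 1 (k(J) = -(-4)/4 = -1*(-1) = 1)
62 + ((7 + 4)*k(4))*109 = 62 + ((7 + 4)*1)*109 = 62 + (11*1)*109 = 62 + 11*109 = 62 + 1199 = 1261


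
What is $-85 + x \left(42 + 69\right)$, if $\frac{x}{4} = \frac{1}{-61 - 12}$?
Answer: $- \frac{6649}{73} \approx -91.082$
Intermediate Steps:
$x = - \frac{4}{73}$ ($x = \frac{4}{-61 - 12} = \frac{4}{-73} = 4 \left(- \frac{1}{73}\right) = - \frac{4}{73} \approx -0.054795$)
$-85 + x \left(42 + 69\right) = -85 - \frac{4 \left(42 + 69\right)}{73} = -85 - \frac{444}{73} = - \frac{6649}{73}$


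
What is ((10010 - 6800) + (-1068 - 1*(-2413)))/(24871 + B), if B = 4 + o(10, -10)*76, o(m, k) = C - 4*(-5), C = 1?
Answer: 4555/26471 ≈ 0.17208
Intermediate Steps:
o(m, k) = 21 (o(m, k) = 1 - 4*(-5) = 1 + 20 = 21)
B = 1600 (B = 4 + 21*76 = 4 + 1596 = 1600)
((10010 - 6800) + (-1068 - 1*(-2413)))/(24871 + B) = ((10010 - 6800) + (-1068 - 1*(-2413)))/(24871 + 1600) = (3210 + (-1068 + 2413))/26471 = (3210 + 1345)*(1/26471) = 4555*(1/26471) = 4555/26471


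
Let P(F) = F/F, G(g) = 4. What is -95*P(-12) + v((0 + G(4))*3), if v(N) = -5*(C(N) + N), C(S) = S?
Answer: -215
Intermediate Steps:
P(F) = 1
v(N) = -10*N (v(N) = -5*(N + N) = -10*N)
-95*P(-12) + v((0 + G(4))*3) = -95*1 - 10*(0 + 4)*3 = -95 - 40*3 = -95 - 10*12 = -95 - 120 = -215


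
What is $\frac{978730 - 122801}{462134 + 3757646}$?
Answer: $\frac{855929}{4219780} \approx 0.20284$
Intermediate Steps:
$\frac{978730 - 122801}{462134 + 3757646} = \frac{855929}{4219780}$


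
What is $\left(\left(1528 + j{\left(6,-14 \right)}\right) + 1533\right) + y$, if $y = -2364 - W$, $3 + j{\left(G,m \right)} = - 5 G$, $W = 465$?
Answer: $199$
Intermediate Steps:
$j{\left(G,m \right)} = -3 - 5 G$
$y = -2829$ ($y = -2364 - 465 = -2829$)
$\left(\left(1528 + j{\left(6,-14 \right)}\right) + 1533\right) + y = \left(\left(1528 - 33\right) + 1533\right) - 2829 = \left(1495 + 1533\right) - 2829 = 3028 - 2829 = 199$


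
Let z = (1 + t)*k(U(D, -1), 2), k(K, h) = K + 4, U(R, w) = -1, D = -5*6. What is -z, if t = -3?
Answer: 6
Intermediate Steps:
D = -30
k(K, h) = 4 + K
z = -6 (z = (1 - 3)*(4 - 1) = -2*3 = -6)
-z = -1*(-6) = 6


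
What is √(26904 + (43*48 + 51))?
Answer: √29019 ≈ 170.35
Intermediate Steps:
√(26904 + (43*48 + 51)) = √(26904 + (2064 + 51)) = √(26904 + 2115) = √29019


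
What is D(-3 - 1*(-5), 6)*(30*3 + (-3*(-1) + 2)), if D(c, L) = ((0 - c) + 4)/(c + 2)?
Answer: 95/2 ≈ 47.500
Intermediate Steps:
D(c, L) = (4 - c)/(2 + c) (D(c, L) = (-c + 4)/(2 + c) = (4 - c)/(2 + c))
D(-3 - 1*(-5), 6)*(30*3 + (-3*(-1) + 2)) = ((4 - (-3 - 1*(-5)))/(2 + (-3 - 1*(-5))))*(30*3 + (-3*(-1) + 2)) = ((4 - (-3 + 5))/(2 + (-3 + 5)))*(90 + (3 + 2)) = ((4 - 1*2)/(2 + 2))*(90 + 5) = ((4 - 2)/4)*95 = ((1/4)*2)*95 = (1/2)*95 = 95/2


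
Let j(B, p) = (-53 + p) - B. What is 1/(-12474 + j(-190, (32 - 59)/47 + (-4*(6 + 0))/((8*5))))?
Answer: -235/2899471 ≈ -8.1049e-5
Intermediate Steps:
j(B, p) = -53 + p - B
1/(-12474 + j(-190, (32 - 59)/47 + (-4*(6 + 0))/((8*5)))) = 1/(-12474 + (-53 + ((32 - 59)/47 + (-4*(6 + 0))/((8*5))) - 1*(-190))) = 1/(-12474 + (-53 + (-27*1/47 - 4*6/40) + 190)) = 1/(-12474 + (-53 + (-27/47 - 24*1/40) + 190)) = 1/(-12474 + (-53 + (-27/47 - ⅗) + 190)) = 1/(-12474 + (-53 - 276/235 + 190)) = 1/(-12474 + 31919/235) = 1/(-2899471/235) = -235/2899471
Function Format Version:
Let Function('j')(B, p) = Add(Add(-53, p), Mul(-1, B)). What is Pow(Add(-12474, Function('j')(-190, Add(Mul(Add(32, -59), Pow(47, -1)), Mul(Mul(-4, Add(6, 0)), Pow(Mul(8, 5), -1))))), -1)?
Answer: Rational(-235, 2899471) ≈ -8.1049e-5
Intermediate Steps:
Function('j')(B, p) = Add(-53, p, Mul(-1, B))
Pow(Add(-12474, Function('j')(-190, Add(Mul(Add(32, -59), Pow(47, -1)), Mul(Mul(-4, Add(6, 0)), Pow(Mul(8, 5), -1))))), -1) = Pow(Add(-12474, Add(-53, Add(Mul(Add(32, -59), Pow(47, -1)), Mul(Mul(-4, Add(6, 0)), Pow(Mul(8, 5), -1))), Mul(-1, -190))), -1) = Pow(Add(-12474, Add(-53, Add(Mul(-27, Rational(1, 47)), Mul(Mul(-4, 6), Pow(40, -1))), 190)), -1) = Pow(Add(-12474, Add(-53, Add(Rational(-27, 47), Mul(-24, Rational(1, 40))), 190)), -1) = Pow(Add(-12474, Add(-53, Add(Rational(-27, 47), Rational(-3, 5)), 190)), -1) = Pow(Add(-12474, Add(-53, Rational(-276, 235), 190)), -1) = Pow(Add(-12474, Rational(31919, 235)), -1) = Pow(Rational(-2899471, 235), -1) = Rational(-235, 2899471)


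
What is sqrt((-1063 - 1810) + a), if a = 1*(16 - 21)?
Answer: I*sqrt(2878) ≈ 53.647*I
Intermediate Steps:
a = -5 (a = 1*(-5) = -5)
sqrt((-1063 - 1810) + a) = sqrt((-1063 - 1810) - 5) = sqrt(-2873 - 5) = sqrt(-2878) = I*sqrt(2878)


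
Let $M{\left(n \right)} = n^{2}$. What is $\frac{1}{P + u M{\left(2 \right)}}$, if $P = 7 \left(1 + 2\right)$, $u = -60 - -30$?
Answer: $- \frac{1}{99} \approx -0.010101$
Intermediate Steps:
$u = -30$ ($u = -60 + 30 = -30$)
$P = 21$ ($P = 7 \cdot 3 = 21$)
$\frac{1}{P + u M{\left(2 \right)}} = \frac{1}{21 - 30 \cdot 2^{2}} = \frac{1}{21 - 120} = \frac{1}{-99} = - \frac{1}{99}$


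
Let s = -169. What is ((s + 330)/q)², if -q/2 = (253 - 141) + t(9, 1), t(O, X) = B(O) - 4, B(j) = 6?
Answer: 25921/51984 ≈ 0.49863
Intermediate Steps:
t(O, X) = 2 (t(O, X) = 6 - 4 = 2)
q = -228 (q = -2*((253 - 141) + 2) = -2*(112 + 2) = -2*114 = -228)
((s + 330)/q)² = ((-169 + 330)/(-228))² = (161*(-1/228))² = (-161/228)² = 25921/51984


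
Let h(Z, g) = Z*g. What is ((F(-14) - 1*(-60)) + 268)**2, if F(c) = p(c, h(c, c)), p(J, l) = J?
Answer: 98596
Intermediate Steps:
F(c) = c
((F(-14) - 1*(-60)) + 268)**2 = ((-14 - 1*(-60)) + 268)**2 = ((-14 + 60) + 268)**2 = (46 + 268)**2 = 314**2 = 98596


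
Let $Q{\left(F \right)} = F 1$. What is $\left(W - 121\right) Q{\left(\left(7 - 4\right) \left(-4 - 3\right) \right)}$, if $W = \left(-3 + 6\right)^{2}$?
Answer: $2352$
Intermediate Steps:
$Q{\left(F \right)} = F$
$W = 9$ ($W = 3^{2} = 9$)
$\left(W - 121\right) Q{\left(\left(7 - 4\right) \left(-4 - 3\right) \right)} = \left(9 - 121\right) \left(7 - 4\right) \left(-4 - 3\right) = - 112 \cdot 3 \left(-7\right) = \left(-112\right) \left(-21\right) = 2352$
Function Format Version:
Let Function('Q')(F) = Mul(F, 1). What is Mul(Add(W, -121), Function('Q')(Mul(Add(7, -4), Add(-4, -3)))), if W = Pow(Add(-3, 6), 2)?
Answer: 2352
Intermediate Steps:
Function('Q')(F) = F
W = 9 (W = Pow(3, 2) = 9)
Mul(Add(W, -121), Function('Q')(Mul(Add(7, -4), Add(-4, -3)))) = Mul(Add(9, -121), Mul(Add(7, -4), Add(-4, -3))) = Mul(-112, Mul(3, -7)) = Mul(-112, -21) = 2352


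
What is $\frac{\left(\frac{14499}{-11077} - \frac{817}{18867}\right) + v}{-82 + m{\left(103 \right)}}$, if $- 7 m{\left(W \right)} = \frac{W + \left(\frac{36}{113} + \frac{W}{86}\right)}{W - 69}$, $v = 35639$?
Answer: $- \frac{906638771057848724}{2097291174696597} \approx -432.29$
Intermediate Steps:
$m{\left(W \right)} = - \frac{\frac{36}{113} + \frac{87 W}{86}}{7 \left(-69 + W\right)}$ ($m{\left(W \right)} = - \frac{\left(W + \left(\frac{36}{113} + \frac{W}{86}\right)\right) \frac{1}{W - 69}}{7} = - \frac{\left(W + \left(36 \cdot \frac{1}{113} + W \frac{1}{86}\right)\right) \frac{1}{-69 + W}}{7} = - \frac{\left(W + \left(\frac{36}{113} + \frac{W}{86}\right)\right) \frac{1}{-69 + W}}{7} = - \frac{\left(\frac{36}{113} + \frac{87 W}{86}\right) \frac{1}{-69 + W}}{7} = - \frac{\frac{1}{-69 + W} \left(\frac{36}{113} + \frac{87 W}{86}\right)}{7} = - \frac{\frac{36}{113} + \frac{87 W}{86}}{7 \left(-69 + W\right)}$)
$\frac{\left(\frac{14499}{-11077} - \frac{817}{18867}\right) + v}{-82 + m{\left(103 \right)}} = \frac{\left(\frac{14499}{-11077} - \frac{817}{18867}\right) + 35639}{-82 + \frac{3 \left(-1032 - 337531\right)}{68026 \left(-69 + 103\right)}} = \frac{\left(14499 \left(- \frac{1}{11077}\right) - \frac{43}{993}\right) + 35639}{-82 + \frac{3 \left(-1032 - 337531\right)}{68026 \cdot 34}} = \frac{\left(- \frac{14499}{11077} - \frac{43}{993}\right) + 35639}{-82 + \frac{3}{68026} \cdot \frac{1}{34} \left(-338563\right)} = \frac{- \frac{14873818}{10999461} + 35639}{-82 - \frac{1015689}{2312884}} = \frac{391994916761}{10999461 \left(- \frac{190672177}{2312884}\right)} = \frac{391994916761}{10999461} \left(- \frac{2312884}{190672177}\right) = - \frac{906638771057848724}{2097291174696597}$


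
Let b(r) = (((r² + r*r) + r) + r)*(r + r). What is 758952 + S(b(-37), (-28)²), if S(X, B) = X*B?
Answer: -153795672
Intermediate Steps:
b(r) = 2*r*(2*r + 2*r²) (b(r) = (((r² + r²) + r) + r)*(2*r) = ((2*r² + r) + r)*(2*r) = ((r + 2*r²) + r)*(2*r) = (2*r + 2*r²)*(2*r) = 2*r*(2*r + 2*r²))
S(X, B) = B*X
758952 + S(b(-37), (-28)²) = 758952 + (-28)²*(4*(-37)²*(1 - 37)) = 758952 + 784*(4*1369*(-36)) = 758952 + 784*(-197136) = 758952 - 154554624 = -153795672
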